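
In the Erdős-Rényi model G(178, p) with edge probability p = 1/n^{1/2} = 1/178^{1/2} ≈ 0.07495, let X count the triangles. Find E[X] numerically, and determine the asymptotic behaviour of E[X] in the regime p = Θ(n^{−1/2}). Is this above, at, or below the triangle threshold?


Number of potential triangles: C(178, 3) = 924176.
Each occurs with probability p³ ≈ (0.07495)³ ≈ 4.210852e-04.
By linearity: E[X] = C(178, 3)·p³ ≈ 924176 · 4.210852e-04 ≈ 389.1569.
Since α = 1/2 < 1, p = c/n^{1/2} ≫ 1/n is above the triangle threshold p ~ 1/n. Asymptotically E[X] ~ (c³/6)·n^{3(1−α)} = (1³/6)·n^{1.5} → ∞; triangles are abundant w.h.p.

E[X] ≈ 389.1569; in regime p = Θ(1/n^{1/2}) E[X] diverges (above the triangle threshold p ~ 1/n).


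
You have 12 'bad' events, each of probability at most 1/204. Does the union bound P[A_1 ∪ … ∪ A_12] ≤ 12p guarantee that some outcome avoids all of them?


Union bound: P[∪_{i=1}^{12} A_i] ≤ Σ_i P[A_i] ≤ 12·p = 12·(1/204) = 1/17.
Numerically: 1/17 ≈ 0.0588.
Is 1/17 < 1? YES.
Since P[∪ A_i] ≤ 1/17 < 1, the complement has P[∩ A_i^c] ≥ 1 − 1/17 = 16/17 > 0, so some outcome avoids every A_i.

12·p = 1/17 ≈ 0.0588; existence CERTIFIED by the union bound.


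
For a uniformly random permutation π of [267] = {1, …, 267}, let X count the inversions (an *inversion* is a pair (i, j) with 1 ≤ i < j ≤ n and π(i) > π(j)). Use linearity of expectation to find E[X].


Write X = Σ X_I over the C(267, 2) = 35511 pairs i < j, with X_I the indicator of one inversion.
There are 35511 indicators.
For each fixed pair i < j, the values π(i) and π(j) are two distinct elements of {1, …, 267} in uniformly random order; by symmetry P[π(i) > π(j)] = 1/2.
By linearity: E[X] = 35511 · (1/2) = C(267, 2) · (1/2) = 35511/2 = 35511/2 ≈ 17755.5000.

E[X] = 35511/2 = 17755.5000.


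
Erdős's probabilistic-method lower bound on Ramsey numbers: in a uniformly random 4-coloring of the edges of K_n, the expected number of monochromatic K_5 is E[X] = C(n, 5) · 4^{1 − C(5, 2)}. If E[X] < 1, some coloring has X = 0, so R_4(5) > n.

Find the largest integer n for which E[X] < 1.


We need C(n, 5) · 4^{1 − 10} < 1, i.e. C(n, 5) < 4^{10 − 1} = 262144.
Check values of n near the boundary:
  n = 32: C(32, 5) = 201376; 201376 < 262144? YES
  n = 33: C(33, 5) = 237336; 237336 < 262144? YES
  n = 34: C(34, 5) = 278256; 278256 < 262144? NO
  n = 35: C(35, 5) = 324632; 324632 < 262144? NO
  n = 36: C(36, 5) = 376992; 376992 < 262144? NO
The largest n with C(n, 5) < 262144 is n = 33 (where E[X] = 29667/32768 ≈ 0.9053650). Hence R_4(5) > 33, i.e. R_4(5) ≥ 34.

Largest n = 33; hence R_4(5) > 33.


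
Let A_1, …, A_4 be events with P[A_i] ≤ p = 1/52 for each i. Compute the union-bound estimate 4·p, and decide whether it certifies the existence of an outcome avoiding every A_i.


Union bound: P[∪_{i=1}^{4} A_i] ≤ Σ_i P[A_i] ≤ 4·p = 4·(1/52) = 1/13.
Numerically: 1/13 ≈ 0.0769231.
Is 1/13 < 1? YES.
Since P[∪ A_i] ≤ 1/13 < 1, the complement has P[∩ A_i^c] ≥ 1 − 1/13 = 12/13 > 0, so some outcome avoids every A_i.

4·p = 1/13 ≈ 0.0769231; existence CERTIFIED by the union bound.


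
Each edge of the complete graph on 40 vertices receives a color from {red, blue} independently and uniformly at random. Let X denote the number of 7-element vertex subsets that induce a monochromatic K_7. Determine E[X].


Let X = Σ_S X_S over the C(40, 7) = 18643560 subsets S of size 7, where X_S = 1 if the K_7 on S is monochromatic.
For a fixed S, the K_7 on S has C(7, 2) = 21 edges. P[all 21 edges red] = (1/2)^21, and likewise for blue, so P[monochromatic] = 2·(1/2)^21 = 2^{1 − 21} = 1/1048576.
By linearity: E[X] = C(40, 7) · 2^{1 − 21} = 18643560 · 1/1048576 = 2330445/131072.
Numerically: E[X] ≈ 17.7799.

E[X] = C(40,7)·2^(1−C(7,2)) = 2330445/131072 ≈ 17.7799.


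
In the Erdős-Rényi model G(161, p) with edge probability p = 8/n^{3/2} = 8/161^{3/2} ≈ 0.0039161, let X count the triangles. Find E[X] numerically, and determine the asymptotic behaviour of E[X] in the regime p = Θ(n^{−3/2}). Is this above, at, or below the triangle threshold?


Number of potential triangles: C(161, 3) = 682640.
Each occurs with probability p³ ≈ (0.0039161)³ ≈ 6.0055601e-08.
By linearity: E[X] = C(161, 3)·p³ ≈ 682640 · 6.0055601e-08 ≈ 0.04100.
Since α = 3/2 > 1, p = c/n^{3/2} = o(1/n) is below the triangle threshold p ~ 1/n. Asymptotically E[X] ~ (c³/6)·n^{3(1−α)} = (8³/6)·n^{-1.5} → 0, so by Markov's inequality G has no triangles w.h.p.

E[X] ≈ 0.04100; in regime p = Θ(1/n^{3/2}) E[X] tends to 0 (below the triangle threshold p ~ 1/n).


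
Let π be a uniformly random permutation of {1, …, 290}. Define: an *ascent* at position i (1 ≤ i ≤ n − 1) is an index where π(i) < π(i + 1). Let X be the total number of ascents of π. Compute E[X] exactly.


Write X = Σ X_I over i = 1, …, 289, with X_I the indicator of one ascent.
There are 289 indicators.
For each fixed i, the pair (π(i), π(i+1)) is a uniformly random ordered pair of distinct values from {1, …, 290}; by symmetry P[π(i) < π(i+1)] = 1/2.
By linearity: E[X] = 289 · (1/2) = (290 − 1) · (1/2) = 289/2 ≈ 144.5000.

E[X] = 289/2 = 144.5000.


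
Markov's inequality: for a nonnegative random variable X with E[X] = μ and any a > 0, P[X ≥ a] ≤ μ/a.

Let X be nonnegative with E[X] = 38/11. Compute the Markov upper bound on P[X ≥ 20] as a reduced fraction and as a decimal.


μ = E[X] = 38/11, a = 20.
Markov: P[X ≥ 20] ≤ μ/a = (38/11)/20 = 19/110.
Numerically: ≈ 0.1727.
(Since a = 20 > μ = 3.4545, the bound 19/110 is < 1 and informative.)

P[X ≥ 20] ≤ 19/110 ≈ 0.1727.


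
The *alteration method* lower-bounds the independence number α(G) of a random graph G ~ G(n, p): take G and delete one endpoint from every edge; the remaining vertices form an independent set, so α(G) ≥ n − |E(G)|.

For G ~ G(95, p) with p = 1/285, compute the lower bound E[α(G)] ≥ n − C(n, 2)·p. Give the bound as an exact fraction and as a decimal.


E[|E(G)|] = C(95, 2)·p = 4465 · (1/285) = 47/3.
E[α(G)] ≥ n − E[|E(G)|] = 95 − 47/3 = 238/3.
Numerically: ≈ 79.3333.
(This is only a lower bound; the true E[α(G)] may be larger.)

E[α(G)] ≥ 238/3 ≈ 79.3333.


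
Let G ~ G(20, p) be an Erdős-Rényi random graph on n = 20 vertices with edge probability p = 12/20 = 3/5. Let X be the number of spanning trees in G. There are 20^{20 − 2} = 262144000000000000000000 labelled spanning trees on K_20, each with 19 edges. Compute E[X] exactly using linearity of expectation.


K_20 has 20^{20 − 2} = 262144000000000000000000 labelled spanning trees.
For each such spanning tree H, let X_H = 1 if all 19 edges of H are present in G. Then P[X_H = 1] = p^{19} = (3/5)^{19} = 1162261467/19073486328125.
By linearity of expectation: E[X] = Σ_H E[X_H] = 262144000000000000000000 · p^{19} = 262144000000000000000000 · 1162261467/19073486328125 = 79869999842655731712/5.
Numerically: E[X] ≈ 1.5974e+19.

E[X] = 262144000000000000000000 · (3/5)^{19} = 79869999842655731712/5 ≈ 1.5974e+19.


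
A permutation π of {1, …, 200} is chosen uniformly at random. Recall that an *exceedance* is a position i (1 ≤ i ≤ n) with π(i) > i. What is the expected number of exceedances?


Write X = Σ_{i=1}^{200} X_i, where X_i = 1_{π(i) > i}.
For each fixed i, π(i) is uniform over {1, …, 200} (marginal of a uniform permutation), so P[π(i) > i] = (n − i)/n. Summing: Σ_{i=1}^{200} (n − i)/n = (0 + 1 + … + 199)/200 = 200(200 − 1)/(2·200) = (200 − 1)/2.
Hence E[X] = Σ_{i=1}^{200} (200 − i)/200 = 199/2 ≈ 99.500000.

E[X] = 199/2 = 99.500000.


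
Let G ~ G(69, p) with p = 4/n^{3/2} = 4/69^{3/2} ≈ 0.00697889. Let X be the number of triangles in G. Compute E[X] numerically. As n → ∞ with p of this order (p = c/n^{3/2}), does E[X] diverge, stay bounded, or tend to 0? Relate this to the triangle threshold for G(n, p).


Number of potential triangles: C(69, 3) = 52394.
Each occurs with probability p³ ≈ (0.00697889)³ ≈ 3.39906184e-07.
By linearity: E[X] = C(69, 3)·p³ ≈ 52394 · 3.39906184e-07 ≈ 0.017809.
Since α = 3/2 > 1, p = c/n^{3/2} = o(1/n) is below the triangle threshold p ~ 1/n. Asymptotically E[X] ~ (c³/6)·n^{3(1−α)} = (4³/6)·n^{-1.5} → 0, so by Markov's inequality G has no triangles w.h.p.

E[X] ≈ 0.017809; in regime p = Θ(1/n^{3/2}) E[X] tends to 0 (below the triangle threshold p ~ 1/n).


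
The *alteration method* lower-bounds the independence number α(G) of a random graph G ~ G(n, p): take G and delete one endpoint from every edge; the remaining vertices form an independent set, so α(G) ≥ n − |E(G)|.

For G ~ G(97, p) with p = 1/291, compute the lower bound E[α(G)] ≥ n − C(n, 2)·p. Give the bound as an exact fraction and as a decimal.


E[|E(G)|] = C(97, 2)·p = 4656 · (1/291) = 16.
E[α(G)] ≥ n − E[|E(G)|] = 97 − 16 = 81.
Numerically: ≈ 81.000.
(This is only a lower bound; the true E[α(G)] may be larger.)

E[α(G)] ≥ 81 ≈ 81.000.


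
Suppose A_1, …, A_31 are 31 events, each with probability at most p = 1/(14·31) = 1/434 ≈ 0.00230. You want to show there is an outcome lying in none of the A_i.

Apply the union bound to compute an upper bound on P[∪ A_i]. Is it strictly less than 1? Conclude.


Union bound: P[∪_{i=1}^{31} A_i] ≤ Σ_i P[A_i] ≤ 31·p = 31·(1/434) = 1/14.
Numerically: 1/14 ≈ 0.07143.
Is 1/14 < 1? YES.
Since P[∪ A_i] ≤ 1/14 < 1, the complement has P[∩ A_i^c] ≥ 1 − 1/14 = 13/14 > 0, so some outcome avoids every A_i.

31·p = 1/14 ≈ 0.07143; existence CERTIFIED by the union bound.


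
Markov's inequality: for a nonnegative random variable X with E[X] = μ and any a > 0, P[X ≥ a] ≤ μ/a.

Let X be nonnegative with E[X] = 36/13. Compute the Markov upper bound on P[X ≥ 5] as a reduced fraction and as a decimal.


μ = E[X] = 36/13, a = 5.
Markov: P[X ≥ 5] ≤ μ/a = (36/13)/5 = 36/65.
Numerically: ≈ 0.553846.
(Since a = 5 > μ = 2.769231, the bound 36/65 is < 1 and informative.)

P[X ≥ 5] ≤ 36/65 ≈ 0.553846.


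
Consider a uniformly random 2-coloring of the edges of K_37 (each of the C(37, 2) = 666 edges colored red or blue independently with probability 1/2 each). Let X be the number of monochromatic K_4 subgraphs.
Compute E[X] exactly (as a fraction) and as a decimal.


Let X = Σ_S X_S over the C(37, 4) = 66045 subsets S of size 4, where X_S = 1 if the K_4 on S is monochromatic.
For a fixed S, the K_4 on S has C(4, 2) = 6 edges. P[all 6 edges red] = (1/2)^6, and likewise for blue, so P[monochromatic] = 2·(1/2)^6 = 2^{1 − 6} = 1/32.
By linearity of expectation: E[X] = C(37, 4) · 2^{1 − 6} = 66045 · 1/32 = 66045/32.
Numerically: E[X] ≈ 2063.9062.

E[X] = C(37,4)·2^(1−C(4,2)) = 66045/32 ≈ 2063.9062.


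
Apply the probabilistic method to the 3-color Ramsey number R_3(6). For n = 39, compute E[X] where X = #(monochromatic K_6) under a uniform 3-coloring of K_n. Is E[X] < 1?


E[X] = C(39, 6) · 3^{1 − 15} = 3262623 · 3^{−14} = 3262623/4782969.
As a reduced fraction: E[X] = 1087541/1594323 ≈ 0.682.
Is E[X] < 1? YES.
Since E[X] < 1, there exists a 3-coloring of K_{39} with no monochromatic K_6; hence R_3(6) > 39.

E[X] = 1087541/1594323 ≈ 0.682; E[X] < 1, so R_3(6) > 39.


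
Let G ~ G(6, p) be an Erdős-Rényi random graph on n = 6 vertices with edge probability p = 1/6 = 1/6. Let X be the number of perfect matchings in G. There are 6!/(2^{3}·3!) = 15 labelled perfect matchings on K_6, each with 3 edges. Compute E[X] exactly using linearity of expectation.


K_6 has 6!/(2^{3}·3!) = 15 labelled perfect matchings.
For each such perfect matching H, let X_H = 1 if all 3 edges of H are present in G. Then P[X_H = 1] = p^{3} = (1/6)^{3} = 1/216.
Summing the indicators: E[X] = Σ_H E[X_H] = 15 · p^{3} = 15 · 1/216 = 5/72.
Numerically: E[X] ≈ 0.0694444.

E[X] = 15 · (1/6)^{3} = 5/72 ≈ 0.0694444.


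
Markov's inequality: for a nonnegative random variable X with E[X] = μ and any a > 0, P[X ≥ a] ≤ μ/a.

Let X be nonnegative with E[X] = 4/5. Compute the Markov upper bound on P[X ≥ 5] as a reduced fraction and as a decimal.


μ = E[X] = 4/5, a = 5.
Markov: P[X ≥ 5] ≤ μ/a = (4/5)/5 = 4/25.
Numerically: ≈ 0.16000.
(Since a = 5 > μ = 0.80000, the bound 4/25 is < 1 and informative.)

P[X ≥ 5] ≤ 4/25 ≈ 0.16000.


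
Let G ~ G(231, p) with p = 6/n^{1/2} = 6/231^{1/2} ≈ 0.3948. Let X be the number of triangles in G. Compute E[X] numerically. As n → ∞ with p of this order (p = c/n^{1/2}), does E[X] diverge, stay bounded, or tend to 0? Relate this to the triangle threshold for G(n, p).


Number of potential triangles: C(231, 3) = 2027795.
Each occurs with probability p³ ≈ (0.3948)³ ≈ 6.152276e-02.
By linearity: E[X] = C(231, 3)·p³ ≈ 2027795 · 6.152276e-02 ≈ 124755.5368.
Since α = 1/2 < 1, p = c/n^{1/2} ≫ 1/n is above the triangle threshold p ~ 1/n. Asymptotically E[X] ~ (c³/6)·n^{3(1−α)} = (6³/6)·n^{1.5} → ∞; triangles are abundant w.h.p.

E[X] ≈ 124755.5368; in regime p = Θ(1/n^{1/2}) E[X] diverges (above the triangle threshold p ~ 1/n).


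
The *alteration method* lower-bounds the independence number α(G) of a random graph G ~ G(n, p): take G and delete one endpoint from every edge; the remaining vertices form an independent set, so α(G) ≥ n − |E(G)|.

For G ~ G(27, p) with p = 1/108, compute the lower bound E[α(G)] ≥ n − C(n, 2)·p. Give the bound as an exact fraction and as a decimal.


E[|E(G)|] = C(27, 2)·p = 351 · (1/108) = 13/4.
E[α(G)] ≥ n − E[|E(G)|] = 27 − 13/4 = 95/4.
Numerically: ≈ 23.750000.
(This is only a lower bound; the true E[α(G)] may be larger.)

E[α(G)] ≥ 95/4 ≈ 23.750000.


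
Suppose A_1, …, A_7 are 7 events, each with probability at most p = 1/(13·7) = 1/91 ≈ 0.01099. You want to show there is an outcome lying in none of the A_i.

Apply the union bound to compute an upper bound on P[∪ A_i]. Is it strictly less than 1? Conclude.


Union bound: P[∪_{i=1}^{7} A_i] ≤ Σ_i P[A_i] ≤ 7·p = 7·(1/91) = 1/13.
Numerically: 1/13 ≈ 0.07692.
Is 1/13 < 1? YES.
Since P[∪ A_i] ≤ 1/13 < 1, the complement has P[∩ A_i^c] ≥ 1 − 1/13 = 12/13 > 0, so some outcome avoids every A_i.

7·p = 1/13 ≈ 0.07692; existence CERTIFIED by the union bound.


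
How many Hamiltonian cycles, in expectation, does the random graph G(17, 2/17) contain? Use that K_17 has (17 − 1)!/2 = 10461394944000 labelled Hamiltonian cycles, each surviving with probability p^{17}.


K_17 has (17 − 1)!/2 = 10461394944000 labelled Hamiltonian cycles.
For each such Hamiltonian cycle H, let X_H = 1 if all 17 edges of H are present in G. Then P[X_H = 1] = p^{17} = (2/17)^{17} = 131072/827240261886336764177.
Summing the indicators: E[X] = Σ_H E[X_H] = 10461394944000 · p^{17} = 10461394944000 · 131072/827240261886336764177 = 1371195958099968000/827240261886336764177.
Numerically: E[X] ≈ 0.001658.

E[X] = 10461394944000 · (2/17)^{17} = 1371195958099968000/827240261886336764177 ≈ 0.001658.


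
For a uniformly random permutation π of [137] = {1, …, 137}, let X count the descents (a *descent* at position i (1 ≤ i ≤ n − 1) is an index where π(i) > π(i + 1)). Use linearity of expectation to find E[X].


Write X = Σ X_I over i = 1, …, 136, with X_I the indicator of one descent.
There are 136 indicators.
For each fixed i, the pair (π(i), π(i+1)) is a uniformly random ordered pair of distinct values from {1, …, 137}; by symmetry P[π(i) > π(i+1)] = 1/2.
By linearity: E[X] = 136 · (1/2) = (137 − 1) · (1/2) = 68 ≈ 68.000000.

E[X] = 68 = 68.000000.


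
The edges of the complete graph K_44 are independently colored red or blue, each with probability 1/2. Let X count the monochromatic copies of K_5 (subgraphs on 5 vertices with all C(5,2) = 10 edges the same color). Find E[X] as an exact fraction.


Let X = Σ_S X_S over the C(44, 5) = 1086008 subsets S of size 5, where X_S = 1 if the K_5 on S is monochromatic.
For a fixed S, the K_5 on S has C(5, 2) = 10 edges. P[all 10 edges red] = (1/2)^10, and likewise for blue, so P[monochromatic] = 2·(1/2)^10 = 2^{1 − 10} = 1/512.
By linearity of expectation: E[X] = C(44, 5) · 2^{1 − 10} = 1086008 · 1/512 = 135751/64.
Numerically: E[X] ≈ 2121.109375.

E[X] = C(44,5)·2^(1−C(5,2)) = 135751/64 ≈ 2121.109375.


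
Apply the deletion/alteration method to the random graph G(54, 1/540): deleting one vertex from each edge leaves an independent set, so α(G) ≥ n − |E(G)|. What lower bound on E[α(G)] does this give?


E[|E(G)|] = C(54, 2)·p = 1431 · (1/540) = 53/20.
E[α(G)] ≥ n − E[|E(G)|] = 54 − 53/20 = 1027/20.
Numerically: ≈ 51.3500.
(This is only a lower bound; the true E[α(G)] may be larger.)

E[α(G)] ≥ 1027/20 ≈ 51.3500.


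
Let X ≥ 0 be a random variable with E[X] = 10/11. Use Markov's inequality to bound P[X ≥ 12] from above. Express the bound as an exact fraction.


μ = E[X] = 10/11, a = 12.
Markov: P[X ≥ 12] ≤ μ/a = (10/11)/12 = 5/66.
Numerically: ≈ 0.075758.
(Since a = 12 > μ = 0.909091, the bound 5/66 is < 1 and informative.)

P[X ≥ 12] ≤ 5/66 ≈ 0.075758.


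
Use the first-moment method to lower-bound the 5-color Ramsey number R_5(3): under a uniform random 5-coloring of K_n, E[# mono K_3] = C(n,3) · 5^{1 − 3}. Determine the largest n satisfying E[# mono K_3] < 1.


We need C(n, 3) · 5^{1 − 3} < 1, i.e. C(n, 3) < 5^{3 − 1} = 25.
Check values of n near the boundary:
  n = 3: C(3, 3) = 1; 1 < 25? YES
  n = 4: C(4, 3) = 4; 4 < 25? YES
  n = 5: C(5, 3) = 10; 10 < 25? YES
  n = 6: C(6, 3) = 20; 20 < 25? YES
  n = 7: C(7, 3) = 35; 35 < 25? NO
  n = 8: C(8, 3) = 56; 56 < 25? NO
  n = 9: C(9, 3) = 84; 84 < 25? NO
The largest n with C(n, 3) < 25 is n = 6 (where E[X] = 4/5 ≈ 0.8000). Hence R_5(3) > 6, i.e. R_5(3) ≥ 7.

Largest n = 6; hence R_5(3) > 6.


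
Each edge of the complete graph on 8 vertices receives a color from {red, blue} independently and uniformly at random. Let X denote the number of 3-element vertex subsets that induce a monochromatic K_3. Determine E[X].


Let X = Σ_S X_S over the C(8, 3) = 56 subsets S of size 3, where X_S = 1 if the K_3 on S is monochromatic.
For a fixed S, the K_3 on S has C(3, 2) = 3 edges. P[all 3 edges red] = (1/2)^3, and likewise for blue, so P[monochromatic] = 2·(1/2)^3 = 2^{1 − 3} = 1/4.
By linearity of expectation: E[X] = C(8, 3) · 2^{1 − 3} = 56 · 1/4 = 14.
Numerically: E[X] ≈ 14.0000.

E[X] = C(8,3)·2^(1−C(3,2)) = 14 ≈ 14.0000.


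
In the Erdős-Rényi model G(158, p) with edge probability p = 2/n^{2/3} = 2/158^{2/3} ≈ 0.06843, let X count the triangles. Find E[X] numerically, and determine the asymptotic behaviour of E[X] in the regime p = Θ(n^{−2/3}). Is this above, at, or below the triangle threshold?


Number of potential triangles: C(158, 3) = 644956.
Each occurs with probability p³ ≈ (0.06843)³ ≈ 3.204615e-04.
By linearity: E[X] = C(158, 3)·p³ ≈ 644956 · 3.204615e-04 ≈ 206.6835.
Since α = 2/3 < 1, p = c/n^{2/3} ≫ 1/n is above the triangle threshold p ~ 1/n. Asymptotically E[X] ~ (c³/6)·n^{3(1−α)} = (2³/6)·n^{1} → ∞; triangles are abundant w.h.p.

E[X] ≈ 206.6835; in regime p = Θ(1/n^{2/3}) E[X] diverges (above the triangle threshold p ~ 1/n).


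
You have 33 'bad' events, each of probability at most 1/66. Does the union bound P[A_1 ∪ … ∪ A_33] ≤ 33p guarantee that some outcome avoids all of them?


Union bound: P[∪_{i=1}^{33} A_i] ≤ Σ_i P[A_i] ≤ 33·p = 33·(1/66) = 1/2.
Numerically: 1/2 ≈ 0.500000.
Is 1/2 < 1? YES.
Since P[∪ A_i] ≤ 1/2 < 1, the complement has P[∩ A_i^c] ≥ 1 − 1/2 = 1/2 > 0, so some outcome avoids every A_i.

33·p = 1/2 ≈ 0.500000; existence CERTIFIED by the union bound.


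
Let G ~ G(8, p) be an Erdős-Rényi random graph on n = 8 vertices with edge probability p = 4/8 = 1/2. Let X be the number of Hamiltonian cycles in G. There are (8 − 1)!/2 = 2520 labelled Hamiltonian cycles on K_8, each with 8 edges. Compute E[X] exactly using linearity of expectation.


K_8 has (8 − 1)!/2 = 2520 labelled Hamiltonian cycles.
For each such Hamiltonian cycle H, let X_H = 1 if all 8 edges of H are present in G. Then P[X_H = 1] = p^{8} = (1/2)^{8} = 1/256.
By linearity of expectation: E[X] = Σ_H E[X_H] = 2520 · p^{8} = 2520 · 1/256 = 315/32.
Numerically: E[X] ≈ 9.844.

E[X] = 2520 · (1/2)^{8} = 315/32 ≈ 9.844.


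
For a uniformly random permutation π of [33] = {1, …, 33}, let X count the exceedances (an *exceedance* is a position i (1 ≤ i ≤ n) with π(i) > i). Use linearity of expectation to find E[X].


Write X = Σ_{i=1}^{33} X_i, where X_i = 1_{π(i) > i}.
For each fixed i, π(i) is uniform over {1, …, 33} (marginal of a uniform permutation), so P[π(i) > i] = (n − i)/n. Summing: Σ_{i=1}^{33} (n − i)/n = (0 + 1 + … + 32)/33 = 33(33 − 1)/(2·33) = (33 − 1)/2.
Hence E[X] = Σ_{i=1}^{33} (33 − i)/33 = 16 ≈ 16.00000.

E[X] = 16 = 16.00000.


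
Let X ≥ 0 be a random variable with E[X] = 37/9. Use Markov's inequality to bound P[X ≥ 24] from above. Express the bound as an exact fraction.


μ = E[X] = 37/9, a = 24.
Markov: P[X ≥ 24] ≤ μ/a = (37/9)/24 = 37/216.
Numerically: ≈ 0.17130.
(Since a = 24 > μ = 4.11111, the bound 37/216 is < 1 and informative.)

P[X ≥ 24] ≤ 37/216 ≈ 0.17130.


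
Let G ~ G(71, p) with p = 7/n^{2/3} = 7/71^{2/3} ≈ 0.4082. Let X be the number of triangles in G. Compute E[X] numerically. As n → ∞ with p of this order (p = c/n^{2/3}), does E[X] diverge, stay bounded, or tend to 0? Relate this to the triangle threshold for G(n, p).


Number of potential triangles: C(71, 3) = 57155.
Each occurs with probability p³ ≈ (0.4082)³ ≈ 6.804206e-02.
By linearity: E[X] = C(71, 3)·p³ ≈ 57155 · 6.804206e-02 ≈ 3888.9437.
Since α = 2/3 < 1, p = c/n^{2/3} ≫ 1/n is above the triangle threshold p ~ 1/n. Asymptotically E[X] ~ (c³/6)·n^{3(1−α)} = (7³/6)·n^{1} → ∞; triangles are abundant w.h.p.

E[X] ≈ 3888.9437; in regime p = Θ(1/n^{2/3}) E[X] diverges (above the triangle threshold p ~ 1/n).


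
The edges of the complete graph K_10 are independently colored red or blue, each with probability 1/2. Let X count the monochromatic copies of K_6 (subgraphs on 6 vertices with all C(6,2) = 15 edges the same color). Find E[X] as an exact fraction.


Let X = Σ_S X_S over the C(10, 6) = 210 subsets S of size 6, where X_S = 1 if the K_6 on S is monochromatic.
For a fixed S, the K_6 on S has C(6, 2) = 15 edges. P[all 15 edges red] = (1/2)^15, and likewise for blue, so P[monochromatic] = 2·(1/2)^15 = 2^{1 − 15} = 1/16384.
By linearity of expectation: E[X] = C(10, 6) · 2^{1 − 15} = 210 · 1/16384 = 105/8192.
Numerically: E[X] ≈ 0.01282.

E[X] = C(10,6)·2^(1−C(6,2)) = 105/8192 ≈ 0.01282.


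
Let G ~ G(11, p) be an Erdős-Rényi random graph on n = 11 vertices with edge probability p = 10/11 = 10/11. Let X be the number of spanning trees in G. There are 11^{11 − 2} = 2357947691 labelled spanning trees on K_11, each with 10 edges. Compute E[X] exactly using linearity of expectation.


K_11 has 11^{11 − 2} = 2357947691 labelled spanning trees.
For each such spanning tree H, let X_H = 1 if all 10 edges of H are present in G. Then P[X_H = 1] = p^{10} = (10/11)^{10} = 10000000000/25937424601.
By linearity of expectation: E[X] = Σ_H E[X_H] = 2357947691 · p^{10} = 2357947691 · 10000000000/25937424601 = 10000000000/11.
Numerically: E[X] ≈ 9.091e+08.

E[X] = 2357947691 · (10/11)^{10} = 10000000000/11 ≈ 9.091e+08.


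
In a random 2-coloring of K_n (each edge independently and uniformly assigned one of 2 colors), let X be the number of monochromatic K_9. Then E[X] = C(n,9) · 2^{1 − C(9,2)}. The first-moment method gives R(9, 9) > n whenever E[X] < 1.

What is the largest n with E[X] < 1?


We need C(n, 9) · 2^{1 − 36} < 1, i.e. C(n, 9) < 2^{36 − 1} = 34359738368.
Check values of n near the boundary:
  n = 59: C(59, 9) = 12565671261; 12565671261 < 34359738368? YES
  n = 60: C(60, 9) = 14783142660; 14783142660 < 34359738368? YES
  n = 61: C(61, 9) = 17341763505; 17341763505 < 34359738368? YES
  n = 62: C(62, 9) = 20286591270; 20286591270 < 34359738368? YES
  n = 63: C(63, 9) = 23667689815; 23667689815 < 34359738368? YES
  n = 64: C(64, 9) = 27540584512; 27540584512 < 34359738368? YES
  n = 65: C(65, 9) = 31966749880; 31966749880 < 34359738368? YES
  n = 66: C(66, 9) = 37014131440; 37014131440 < 34359738368? NO
  n = 67: C(67, 9) = 42757703560; 42757703560 < 34359738368? NO
The largest n with C(n, 9) < 34359738368 is n = 65 (where E[X] = 3995843735/4294967296 ≈ 0.9303549). Hence R(9, 9) > 65, i.e. R(9, 9) ≥ 66.

Largest n = 65; hence R(9, 9) > 65.


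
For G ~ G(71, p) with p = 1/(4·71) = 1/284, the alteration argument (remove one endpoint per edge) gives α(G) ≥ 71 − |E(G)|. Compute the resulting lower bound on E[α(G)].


E[|E(G)|] = C(71, 2)·p = 2485 · (1/284) = 35/4.
E[α(G)] ≥ n − E[|E(G)|] = 71 − 35/4 = 249/4.
Numerically: ≈ 62.25000.
(This is only a lower bound; the true E[α(G)] may be larger.)

E[α(G)] ≥ 249/4 ≈ 62.25000.


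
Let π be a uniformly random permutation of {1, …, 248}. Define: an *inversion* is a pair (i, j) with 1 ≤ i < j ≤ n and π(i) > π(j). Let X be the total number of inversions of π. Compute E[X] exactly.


Write X = Σ X_I over the C(248, 2) = 30628 pairs i < j, with X_I the indicator of one inversion.
There are 30628 indicators.
For each fixed pair i < j, the values π(i) and π(j) are two distinct elements of {1, …, 248} in uniformly random order; by symmetry P[π(i) > π(j)] = 1/2.
By linearity: E[X] = 30628 · (1/2) = C(248, 2) · (1/2) = 30628/2 = 15314 ≈ 15314.0000.

E[X] = 15314 = 15314.0000.


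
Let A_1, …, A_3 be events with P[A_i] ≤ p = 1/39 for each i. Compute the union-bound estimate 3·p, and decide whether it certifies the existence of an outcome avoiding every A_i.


Union bound: P[∪_{i=1}^{3} A_i] ≤ Σ_i P[A_i] ≤ 3·p = 3·(1/39) = 1/13.
Numerically: 1/13 ≈ 0.0769.
Is 1/13 < 1? YES.
Since P[∪ A_i] ≤ 1/13 < 1, the complement has P[∩ A_i^c] ≥ 1 − 1/13 = 12/13 > 0, so some outcome avoids every A_i.

3·p = 1/13 ≈ 0.0769; existence CERTIFIED by the union bound.


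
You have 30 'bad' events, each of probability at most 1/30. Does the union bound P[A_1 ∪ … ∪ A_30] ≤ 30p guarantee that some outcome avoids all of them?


Union bound: P[∪_{i=1}^{30} A_i] ≤ Σ_i P[A_i] ≤ 30·p = 30·(1/30) = 1.
Numerically: 1 ≈ 1.000.
Is 1 < 1? NO.
Since the bound 1 is ≥ 1, the union bound is uninformative here; it does NOT by itself certify existence.

30·p = 1 ≈ 1.000; existence NOT certified by the union bound.


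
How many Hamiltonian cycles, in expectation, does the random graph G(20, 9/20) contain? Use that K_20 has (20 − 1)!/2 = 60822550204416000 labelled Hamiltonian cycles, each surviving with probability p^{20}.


K_20 has (20 − 1)!/2 = 60822550204416000 labelled Hamiltonian cycles.
For each such Hamiltonian cycle H, let X_H = 1 if all 20 edges of H are present in G. Then P[X_H = 1] = p^{20} = (9/20)^{20} = 12157665459056928801/104857600000000000000000000.
By linearity: E[X] = Σ_H E[X_H] = 60822550204416000 · p^{20} = 60822550204416000 · 12157665459056928801/104857600000000000000000000 = 180532279724605553545860280221/25600000000000000000.
Numerically: E[X] ≈ 7.05e+09.

E[X] = 60822550204416000 · (9/20)^{20} = 180532279724605553545860280221/25600000000000000000 ≈ 7.05e+09.


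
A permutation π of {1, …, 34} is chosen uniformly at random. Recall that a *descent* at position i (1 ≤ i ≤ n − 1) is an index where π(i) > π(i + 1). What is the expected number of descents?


Write X = Σ X_I over i = 1, …, 33, with X_I the indicator of one descent.
There are 33 indicators.
For each fixed i, the pair (π(i), π(i+1)) is a uniformly random ordered pair of distinct values from {1, …, 34}; by symmetry P[π(i) > π(i+1)] = 1/2.
By linearity: E[X] = 33 · (1/2) = (34 − 1) · (1/2) = 33/2 ≈ 16.500.

E[X] = 33/2 = 16.500.


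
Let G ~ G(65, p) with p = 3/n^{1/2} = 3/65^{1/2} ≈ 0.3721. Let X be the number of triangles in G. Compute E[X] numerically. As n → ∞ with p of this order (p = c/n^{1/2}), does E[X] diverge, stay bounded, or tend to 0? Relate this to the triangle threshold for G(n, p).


Number of potential triangles: C(65, 3) = 43680.
Each occurs with probability p³ ≈ (0.3721)³ ≈ 5.152212e-02.
By linearity: E[X] = C(65, 3)·p³ ≈ 43680 · 5.152212e-02 ≈ 2250.4862.
Since α = 1/2 < 1, p = c/n^{1/2} ≫ 1/n is above the triangle threshold p ~ 1/n. Asymptotically E[X] ~ (c³/6)·n^{3(1−α)} = (3³/6)·n^{1.5} → ∞; triangles are abundant w.h.p.

E[X] ≈ 2250.4862; in regime p = Θ(1/n^{1/2}) E[X] diverges (above the triangle threshold p ~ 1/n).


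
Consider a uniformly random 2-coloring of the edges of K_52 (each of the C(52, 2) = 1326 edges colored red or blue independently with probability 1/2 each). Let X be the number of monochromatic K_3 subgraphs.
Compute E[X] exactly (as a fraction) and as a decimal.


Let X = Σ_S X_S over the C(52, 3) = 22100 subsets S of size 3, where X_S = 1 if the K_3 on S is monochromatic.
For a fixed S, the K_3 on S has C(3, 2) = 3 edges. P[all 3 edges red] = (1/2)^3, and likewise for blue, so P[monochromatic] = 2·(1/2)^3 = 2^{1 − 3} = 1/4.
By linearity: E[X] = C(52, 3) · 2^{1 − 3} = 22100 · 1/4 = 5525.
Numerically: E[X] ≈ 5525.000.

E[X] = C(52,3)·2^(1−C(3,2)) = 5525 ≈ 5525.000.


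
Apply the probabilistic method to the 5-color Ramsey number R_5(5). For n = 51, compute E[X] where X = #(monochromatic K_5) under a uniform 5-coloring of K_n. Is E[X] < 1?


E[X] = C(51, 5) · 5^{1 − 10} = 2349060 · 5^{−9} = 2349060/1953125.
As a reduced fraction: E[X] = 469812/390625 ≈ 1.203.
Is E[X] < 1? NO.
Since E[X] ≥ 1, the first-moment bound is inconclusive at n = 51; it does NOT by itself certify R_5(5) > 51.

E[X] = 469812/390625 ≈ 1.203; E[X] ≥ 1; first-moment method inconclusive here.


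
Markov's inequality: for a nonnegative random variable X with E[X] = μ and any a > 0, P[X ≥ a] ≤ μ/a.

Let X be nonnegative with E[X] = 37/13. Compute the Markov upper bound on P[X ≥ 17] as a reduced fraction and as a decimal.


μ = E[X] = 37/13, a = 17.
Markov: P[X ≥ 17] ≤ μ/a = (37/13)/17 = 37/221.
Numerically: ≈ 0.167.
(Since a = 17 > μ = 2.846, the bound 37/221 is < 1 and informative.)

P[X ≥ 17] ≤ 37/221 ≈ 0.167.


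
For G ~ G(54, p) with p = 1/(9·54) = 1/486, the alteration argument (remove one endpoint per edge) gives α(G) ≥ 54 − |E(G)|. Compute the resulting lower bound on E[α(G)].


E[|E(G)|] = C(54, 2)·p = 1431 · (1/486) = 53/18.
E[α(G)] ≥ n − E[|E(G)|] = 54 − 53/18 = 919/18.
Numerically: ≈ 51.05556.
(This is only a lower bound; the true E[α(G)] may be larger.)

E[α(G)] ≥ 919/18 ≈ 51.05556.


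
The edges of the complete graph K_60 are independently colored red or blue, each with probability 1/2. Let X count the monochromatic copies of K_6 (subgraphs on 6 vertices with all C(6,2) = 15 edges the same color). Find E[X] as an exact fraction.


Let X = Σ_S X_S over the C(60, 6) = 50063860 subsets S of size 6, where X_S = 1 if the K_6 on S is monochromatic.
For a fixed S, the K_6 on S has C(6, 2) = 15 edges. P[all 15 edges red] = (1/2)^15, and likewise for blue, so P[monochromatic] = 2·(1/2)^15 = 2^{1 − 15} = 1/16384.
By linearity of expectation: E[X] = C(60, 6) · 2^{1 − 15} = 50063860 · 1/16384 = 12515965/4096.
Numerically: E[X] ≈ 3055.65552.

E[X] = C(60,6)·2^(1−C(6,2)) = 12515965/4096 ≈ 3055.65552.


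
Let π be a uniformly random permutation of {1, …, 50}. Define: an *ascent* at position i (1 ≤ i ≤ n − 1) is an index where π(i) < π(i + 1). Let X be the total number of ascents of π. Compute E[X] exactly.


Write X = Σ X_I over i = 1, …, 49, with X_I the indicator of one ascent.
There are 49 indicators.
For each fixed i, the pair (π(i), π(i+1)) is a uniformly random ordered pair of distinct values from {1, …, 50}; by symmetry P[π(i) < π(i+1)] = 1/2.
By linearity: E[X] = 49 · (1/2) = (50 − 1) · (1/2) = 49/2 ≈ 24.50000.

E[X] = 49/2 = 24.50000.


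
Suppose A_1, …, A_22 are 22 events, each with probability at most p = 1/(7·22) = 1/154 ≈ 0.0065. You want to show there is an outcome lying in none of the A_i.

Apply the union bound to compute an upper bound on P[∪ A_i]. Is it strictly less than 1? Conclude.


Union bound: P[∪_{i=1}^{22} A_i] ≤ Σ_i P[A_i] ≤ 22·p = 22·(1/154) = 1/7.
Numerically: 1/7 ≈ 0.1429.
Is 1/7 < 1? YES.
Since P[∪ A_i] ≤ 1/7 < 1, the complement has P[∩ A_i^c] ≥ 1 − 1/7 = 6/7 > 0, so some outcome avoids every A_i.

22·p = 1/7 ≈ 0.1429; existence CERTIFIED by the union bound.


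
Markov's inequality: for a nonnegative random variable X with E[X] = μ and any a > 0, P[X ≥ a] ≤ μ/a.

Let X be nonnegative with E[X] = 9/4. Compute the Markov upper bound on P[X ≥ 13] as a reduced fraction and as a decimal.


μ = E[X] = 9/4, a = 13.
Markov: P[X ≥ 13] ≤ μ/a = (9/4)/13 = 9/52.
Numerically: ≈ 0.1731.
(Since a = 13 > μ = 2.2500, the bound 9/52 is < 1 and informative.)

P[X ≥ 13] ≤ 9/52 ≈ 0.1731.


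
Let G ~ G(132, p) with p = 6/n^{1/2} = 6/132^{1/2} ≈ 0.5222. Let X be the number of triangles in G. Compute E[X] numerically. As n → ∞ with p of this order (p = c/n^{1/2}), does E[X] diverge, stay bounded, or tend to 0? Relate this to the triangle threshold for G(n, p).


Number of potential triangles: C(132, 3) = 374660.
Each occurs with probability p³ ≈ (0.5222)³ ≈ 1.424272e-01.
By linearity: E[X] = C(132, 3)·p³ ≈ 374660 · 1.424272e-01 ≈ 53361.7647.
Since α = 1/2 < 1, p = c/n^{1/2} ≫ 1/n is above the triangle threshold p ~ 1/n. Asymptotically E[X] ~ (c³/6)·n^{3(1−α)} = (6³/6)·n^{1.5} → ∞; triangles are abundant w.h.p.

E[X] ≈ 53361.7647; in regime p = Θ(1/n^{1/2}) E[X] diverges (above the triangle threshold p ~ 1/n).


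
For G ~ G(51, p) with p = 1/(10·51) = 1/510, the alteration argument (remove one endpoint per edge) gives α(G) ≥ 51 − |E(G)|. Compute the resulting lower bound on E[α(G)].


E[|E(G)|] = C(51, 2)·p = 1275 · (1/510) = 5/2.
E[α(G)] ≥ n − E[|E(G)|] = 51 − 5/2 = 97/2.
Numerically: ≈ 48.50000.
(This is only a lower bound; the true E[α(G)] may be larger.)

E[α(G)] ≥ 97/2 ≈ 48.50000.


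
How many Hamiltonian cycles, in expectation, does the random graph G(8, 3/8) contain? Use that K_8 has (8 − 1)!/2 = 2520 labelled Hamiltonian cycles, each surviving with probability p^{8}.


K_8 has (8 − 1)!/2 = 2520 labelled Hamiltonian cycles.
For each such Hamiltonian cycle H, let X_H = 1 if all 8 edges of H are present in G. Then P[X_H = 1] = p^{8} = (3/8)^{8} = 6561/16777216.
Summing the indicators: E[X] = Σ_H E[X_H] = 2520 · p^{8} = 2520 · 6561/16777216 = 2066715/2097152.
Numerically: E[X] ≈ 0.985.

E[X] = 2520 · (3/8)^{8} = 2066715/2097152 ≈ 0.985.


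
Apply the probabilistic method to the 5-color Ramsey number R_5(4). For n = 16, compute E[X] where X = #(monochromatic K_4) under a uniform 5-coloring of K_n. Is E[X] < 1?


E[X] = C(16, 4) · 5^{1 − 6} = 1820 · 5^{−5} = 1820/3125.
As a reduced fraction: E[X] = 364/625 ≈ 0.582400.
Is E[X] < 1? YES.
Since E[X] < 1, there exists a 5-coloring of K_{16} with no monochromatic K_4; hence R_5(4) > 16.

E[X] = 364/625 ≈ 0.582400; E[X] < 1, so R_5(4) > 16.


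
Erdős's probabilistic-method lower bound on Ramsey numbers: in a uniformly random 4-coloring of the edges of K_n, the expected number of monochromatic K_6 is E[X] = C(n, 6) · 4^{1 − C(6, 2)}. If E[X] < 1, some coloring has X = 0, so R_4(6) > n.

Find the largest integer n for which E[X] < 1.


We need C(n, 6) · 4^{1 − 15} < 1, i.e. C(n, 6) < 4^{15 − 1} = 268435456.
Check values of n near the boundary:
  n = 75: C(75, 6) = 201359550; 201359550 < 268435456? YES
  n = 76: C(76, 6) = 218618940; 218618940 < 268435456? YES
  n = 77: C(77, 6) = 237093780; 237093780 < 268435456? YES
  n = 78: C(78, 6) = 256851595; 256851595 < 268435456? YES
  n = 79: C(79, 6) = 277962685; 277962685 < 268435456? NO
  n = 80: C(80, 6) = 300500200; 300500200 < 268435456? NO
The largest n with C(n, 6) < 268435456 is n = 78 (where E[X] = 256851595/268435456 ≈ 0.9568). Hence R_4(6) > 78, i.e. R_4(6) ≥ 79.

Largest n = 78; hence R_4(6) > 78.


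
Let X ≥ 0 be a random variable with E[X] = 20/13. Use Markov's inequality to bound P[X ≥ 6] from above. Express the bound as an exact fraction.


μ = E[X] = 20/13, a = 6.
Markov: P[X ≥ 6] ≤ μ/a = (20/13)/6 = 10/39.
Numerically: ≈ 0.256.
(Since a = 6 > μ = 1.538, the bound 10/39 is < 1 and informative.)

P[X ≥ 6] ≤ 10/39 ≈ 0.256.


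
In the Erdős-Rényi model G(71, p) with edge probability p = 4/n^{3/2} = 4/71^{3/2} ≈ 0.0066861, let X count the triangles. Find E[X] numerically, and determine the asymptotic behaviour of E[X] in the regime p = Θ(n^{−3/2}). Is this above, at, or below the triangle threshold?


Number of potential triangles: C(71, 3) = 57155.
Each occurs with probability p³ ≈ (0.0066861)³ ≈ 2.9889414e-07.
By linearity: E[X] = C(71, 3)·p³ ≈ 57155 · 2.9889414e-07 ≈ 0.01708.
Since α = 3/2 > 1, p = c/n^{3/2} = o(1/n) is below the triangle threshold p ~ 1/n. Asymptotically E[X] ~ (c³/6)·n^{3(1−α)} = (4³/6)·n^{-1.5} → 0, so by Markov's inequality G has no triangles w.h.p.

E[X] ≈ 0.01708; in regime p = Θ(1/n^{3/2}) E[X] tends to 0 (below the triangle threshold p ~ 1/n).


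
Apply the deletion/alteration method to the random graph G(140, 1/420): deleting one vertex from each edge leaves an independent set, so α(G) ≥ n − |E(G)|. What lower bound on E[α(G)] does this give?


E[|E(G)|] = C(140, 2)·p = 9730 · (1/420) = 139/6.
E[α(G)] ≥ n − E[|E(G)|] = 140 − 139/6 = 701/6.
Numerically: ≈ 116.83333.
(This is only a lower bound; the true E[α(G)] may be larger.)

E[α(G)] ≥ 701/6 ≈ 116.83333.


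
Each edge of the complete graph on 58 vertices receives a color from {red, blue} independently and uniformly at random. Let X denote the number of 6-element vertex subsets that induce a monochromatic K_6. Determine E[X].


Let X = Σ_S X_S over the C(58, 6) = 40475358 subsets S of size 6, where X_S = 1 if the K_6 on S is monochromatic.
For a fixed S, the K_6 on S has C(6, 2) = 15 edges. P[all 15 edges red] = (1/2)^15, and likewise for blue, so P[monochromatic] = 2·(1/2)^15 = 2^{1 − 15} = 1/16384.
By linearity of expectation: E[X] = C(58, 6) · 2^{1 − 15} = 40475358 · 1/16384 = 20237679/8192.
Numerically: E[X] ≈ 2470.419800.

E[X] = C(58,6)·2^(1−C(6,2)) = 20237679/8192 ≈ 2470.419800.


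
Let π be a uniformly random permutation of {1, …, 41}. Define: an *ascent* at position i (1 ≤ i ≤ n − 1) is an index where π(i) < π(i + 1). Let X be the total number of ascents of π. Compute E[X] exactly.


Write X = Σ X_I over i = 1, …, 40, with X_I the indicator of one ascent.
There are 40 indicators.
For each fixed i, the pair (π(i), π(i+1)) is a uniformly random ordered pair of distinct values from {1, …, 41}; by symmetry P[π(i) < π(i+1)] = 1/2.
By linearity: E[X] = 40 · (1/2) = (41 − 1) · (1/2) = 20 ≈ 20.00000.

E[X] = 20 = 20.00000.


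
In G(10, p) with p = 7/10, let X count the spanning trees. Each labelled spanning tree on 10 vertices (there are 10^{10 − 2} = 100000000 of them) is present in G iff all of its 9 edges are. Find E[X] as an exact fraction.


K_10 has 10^{10 − 2} = 100000000 labelled spanning trees.
For each such spanning tree H, let X_H = 1 if all 9 edges of H are present in G. Then P[X_H = 1] = p^{9} = (7/10)^{9} = 40353607/1000000000.
By linearity: E[X] = Σ_H E[X_H] = 100000000 · p^{9} = 100000000 · 40353607/1000000000 = 40353607/10.
Numerically: E[X] ≈ 4.04e+06.

E[X] = 100000000 · (7/10)^{9} = 40353607/10 ≈ 4.04e+06.


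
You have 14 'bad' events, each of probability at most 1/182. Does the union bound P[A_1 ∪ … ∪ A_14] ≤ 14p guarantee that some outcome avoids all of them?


Union bound: P[∪_{i=1}^{14} A_i] ≤ Σ_i P[A_i] ≤ 14·p = 14·(1/182) = 1/13.
Numerically: 1/13 ≈ 0.0769231.
Is 1/13 < 1? YES.
Since P[∪ A_i] ≤ 1/13 < 1, the complement has P[∩ A_i^c] ≥ 1 − 1/13 = 12/13 > 0, so some outcome avoids every A_i.

14·p = 1/13 ≈ 0.0769231; existence CERTIFIED by the union bound.
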